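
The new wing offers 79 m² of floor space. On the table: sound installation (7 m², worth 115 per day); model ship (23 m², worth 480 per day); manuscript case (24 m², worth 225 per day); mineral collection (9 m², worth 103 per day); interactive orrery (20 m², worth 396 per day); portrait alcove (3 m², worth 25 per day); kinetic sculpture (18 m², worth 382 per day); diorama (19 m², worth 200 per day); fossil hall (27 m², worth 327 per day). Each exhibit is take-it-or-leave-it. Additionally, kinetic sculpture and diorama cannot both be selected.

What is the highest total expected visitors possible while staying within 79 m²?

1476

Taking sound installation + model ship + mineral collection + interactive orrery + kinetic sculpture: 77 m² used, 1476 in expected visitors.
That's the maximum — no feasible swap from here does better than 1476.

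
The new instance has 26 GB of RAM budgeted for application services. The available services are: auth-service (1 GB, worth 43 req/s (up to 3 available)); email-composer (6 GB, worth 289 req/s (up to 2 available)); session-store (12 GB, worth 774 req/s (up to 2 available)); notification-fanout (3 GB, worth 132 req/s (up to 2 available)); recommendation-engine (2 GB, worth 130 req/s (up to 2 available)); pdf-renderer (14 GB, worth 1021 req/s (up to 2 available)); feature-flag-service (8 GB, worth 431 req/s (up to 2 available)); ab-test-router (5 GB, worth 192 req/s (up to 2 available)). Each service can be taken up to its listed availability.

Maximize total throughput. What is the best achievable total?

1795

Ranking by ratio (throughput/GB): pdf-renderer 72.93, recommendation-engine 65.00, session-store 64.50, feature-flag-service 53.88.
A density-first pass picks 2×recommendation-engine + pdf-renderer + feature-flag-service — 1712 at 26 GB.
Replace 2×recommendation-engine and feature-flag-service with session-store: the trade gains 83 net, giving 1795 at 26 GB.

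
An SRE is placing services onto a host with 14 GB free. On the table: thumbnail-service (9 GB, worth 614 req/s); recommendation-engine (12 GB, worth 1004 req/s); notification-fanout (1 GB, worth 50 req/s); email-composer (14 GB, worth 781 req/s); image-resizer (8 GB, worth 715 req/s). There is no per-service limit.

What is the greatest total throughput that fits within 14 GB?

1104

By throughput per GB: image-resizer 89.38, recommendation-engine 83.67, thumbnail-service 68.22 lead.
Taking the top-ratio services first gives 6×notification-fanout + image-resizer for 1015 (14 GB).
The 12 GB tied up in 4×notification-fanout and image-resizer is better spent on recommendation-engine — total rises to 1104 (14 GB).
That's the maximum — no swap from here does better than 1104.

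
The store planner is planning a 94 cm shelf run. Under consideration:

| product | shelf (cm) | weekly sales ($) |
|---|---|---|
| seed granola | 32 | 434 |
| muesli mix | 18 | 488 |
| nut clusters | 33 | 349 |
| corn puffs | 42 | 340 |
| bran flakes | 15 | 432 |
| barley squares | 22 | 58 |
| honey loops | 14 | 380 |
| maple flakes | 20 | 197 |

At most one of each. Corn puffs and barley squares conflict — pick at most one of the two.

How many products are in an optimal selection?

4

Optimal total is 1734.
For example seed granola + muesli mix + bran flakes + honey loops achieves it, using 79 cm.
All optima have 4 products.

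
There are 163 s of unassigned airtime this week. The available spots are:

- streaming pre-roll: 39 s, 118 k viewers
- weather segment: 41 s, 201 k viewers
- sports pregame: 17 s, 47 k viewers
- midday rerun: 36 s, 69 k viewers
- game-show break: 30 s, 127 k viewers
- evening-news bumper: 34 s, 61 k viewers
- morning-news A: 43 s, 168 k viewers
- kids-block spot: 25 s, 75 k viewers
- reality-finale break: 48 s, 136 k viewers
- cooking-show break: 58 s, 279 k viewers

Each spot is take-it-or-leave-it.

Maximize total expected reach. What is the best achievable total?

695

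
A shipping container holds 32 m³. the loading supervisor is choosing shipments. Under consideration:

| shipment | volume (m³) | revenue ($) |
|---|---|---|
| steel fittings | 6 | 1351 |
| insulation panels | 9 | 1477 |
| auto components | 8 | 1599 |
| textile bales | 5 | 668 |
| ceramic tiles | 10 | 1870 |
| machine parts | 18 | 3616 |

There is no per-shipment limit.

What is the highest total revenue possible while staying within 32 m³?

7003

The ratio heuristic lands on 5×steel fittings (6755) but leaves 2 m³ idle.
The 6 m³ tied up in steel fittings is better spent on auto components — total rises to 7003 (32 m³).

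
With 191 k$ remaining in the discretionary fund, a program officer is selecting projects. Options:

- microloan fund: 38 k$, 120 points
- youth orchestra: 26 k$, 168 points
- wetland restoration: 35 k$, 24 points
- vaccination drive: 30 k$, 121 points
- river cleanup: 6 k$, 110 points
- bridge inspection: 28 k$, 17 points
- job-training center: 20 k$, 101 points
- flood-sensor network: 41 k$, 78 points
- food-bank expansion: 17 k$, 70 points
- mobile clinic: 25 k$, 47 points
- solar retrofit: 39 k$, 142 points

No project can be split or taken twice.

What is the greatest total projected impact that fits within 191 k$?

832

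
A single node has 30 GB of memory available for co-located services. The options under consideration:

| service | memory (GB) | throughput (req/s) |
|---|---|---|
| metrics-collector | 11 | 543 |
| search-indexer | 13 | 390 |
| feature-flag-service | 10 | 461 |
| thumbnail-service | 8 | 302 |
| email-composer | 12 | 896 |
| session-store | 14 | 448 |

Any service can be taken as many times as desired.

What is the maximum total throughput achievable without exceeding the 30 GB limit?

1792

The ratio ordering already packs tightly: 2×email-composer, 24 GB, 1792.
Every other selection either busts 30 GB or fails to beat 1792.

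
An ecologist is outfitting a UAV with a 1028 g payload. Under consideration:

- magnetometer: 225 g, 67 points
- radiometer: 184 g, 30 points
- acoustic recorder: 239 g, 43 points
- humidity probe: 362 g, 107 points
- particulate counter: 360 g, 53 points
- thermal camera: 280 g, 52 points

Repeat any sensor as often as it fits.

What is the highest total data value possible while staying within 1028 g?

281

Taking the top-ratio sensors first gives 4×magnetometer for 268 (900 g).
Dropping 3×magnetometer frees 675 g; slotting in 2×humidity probe (724 g) lifts the total to 281 at 949 g.
The spare 79 g is too small for any remaining sensor, and no exchange beats 281.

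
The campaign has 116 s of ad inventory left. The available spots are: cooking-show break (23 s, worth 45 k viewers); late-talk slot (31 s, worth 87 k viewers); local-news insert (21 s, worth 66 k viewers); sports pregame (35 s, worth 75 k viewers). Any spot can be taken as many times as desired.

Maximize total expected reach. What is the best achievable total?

351

Filling by ratio: 5×local-news insert for 330, with 11 s left unused.
Replace local-news insert with late-talk slot: the trade gains 21 net, giving 351 at 115 s.
Nothing else within 116 s beats 351.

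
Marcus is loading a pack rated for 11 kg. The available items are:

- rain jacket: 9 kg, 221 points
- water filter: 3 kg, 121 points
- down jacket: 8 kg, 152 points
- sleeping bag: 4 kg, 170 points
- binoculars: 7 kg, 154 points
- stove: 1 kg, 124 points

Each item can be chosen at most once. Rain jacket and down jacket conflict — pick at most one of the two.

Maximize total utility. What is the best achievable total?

415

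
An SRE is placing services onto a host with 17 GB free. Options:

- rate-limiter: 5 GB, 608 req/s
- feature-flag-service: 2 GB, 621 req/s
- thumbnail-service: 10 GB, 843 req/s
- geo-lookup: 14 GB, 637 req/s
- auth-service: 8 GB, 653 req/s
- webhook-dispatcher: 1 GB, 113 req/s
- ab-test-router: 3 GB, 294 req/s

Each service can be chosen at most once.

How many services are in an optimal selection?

3

The maximum throughput within 17 GB is 2072.
For example rate-limiter + feature-flag-service + thumbnail-service achieves it, using 17 GB.
Every optimal selection uses 3 services.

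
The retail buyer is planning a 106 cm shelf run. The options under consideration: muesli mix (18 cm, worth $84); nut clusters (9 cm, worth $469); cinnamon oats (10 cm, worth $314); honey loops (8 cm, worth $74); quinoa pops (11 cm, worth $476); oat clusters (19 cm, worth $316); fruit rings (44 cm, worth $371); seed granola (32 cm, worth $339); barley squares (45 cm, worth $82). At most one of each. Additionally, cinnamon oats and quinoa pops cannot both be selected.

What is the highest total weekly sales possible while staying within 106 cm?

1758

Best packing: muesli mix + nut clusters + honey loops + quinoa pops + oat clusters + seed granola — 97 cm, 1758 total.
An exhaustive check of the 512 subsets confirms 1758.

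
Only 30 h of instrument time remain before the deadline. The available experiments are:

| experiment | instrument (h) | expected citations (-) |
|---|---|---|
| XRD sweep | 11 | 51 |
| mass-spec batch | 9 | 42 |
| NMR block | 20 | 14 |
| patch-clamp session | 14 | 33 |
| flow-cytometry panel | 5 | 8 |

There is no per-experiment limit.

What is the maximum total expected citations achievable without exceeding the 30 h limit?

135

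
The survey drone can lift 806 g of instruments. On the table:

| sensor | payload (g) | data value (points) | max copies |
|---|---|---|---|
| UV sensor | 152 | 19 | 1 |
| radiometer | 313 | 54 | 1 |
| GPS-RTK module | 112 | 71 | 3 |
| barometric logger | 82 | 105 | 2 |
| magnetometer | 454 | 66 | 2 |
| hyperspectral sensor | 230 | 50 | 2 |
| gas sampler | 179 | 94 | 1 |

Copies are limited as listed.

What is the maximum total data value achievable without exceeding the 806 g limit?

517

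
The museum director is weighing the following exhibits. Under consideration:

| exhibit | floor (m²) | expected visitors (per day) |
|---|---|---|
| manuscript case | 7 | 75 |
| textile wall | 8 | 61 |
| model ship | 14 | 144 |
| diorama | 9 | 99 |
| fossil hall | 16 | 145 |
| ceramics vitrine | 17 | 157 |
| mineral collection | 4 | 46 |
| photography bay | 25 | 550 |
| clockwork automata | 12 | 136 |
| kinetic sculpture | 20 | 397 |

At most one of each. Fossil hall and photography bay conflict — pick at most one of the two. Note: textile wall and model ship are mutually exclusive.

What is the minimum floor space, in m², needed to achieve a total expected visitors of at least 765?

Minimise m² subject to total expected visitors ≥ 765.
Taking manuscript case + diorama + mineral collection + photography bay gives 770 (≥ 765) for 45 m².
No combination under 45 m² hits 765.

45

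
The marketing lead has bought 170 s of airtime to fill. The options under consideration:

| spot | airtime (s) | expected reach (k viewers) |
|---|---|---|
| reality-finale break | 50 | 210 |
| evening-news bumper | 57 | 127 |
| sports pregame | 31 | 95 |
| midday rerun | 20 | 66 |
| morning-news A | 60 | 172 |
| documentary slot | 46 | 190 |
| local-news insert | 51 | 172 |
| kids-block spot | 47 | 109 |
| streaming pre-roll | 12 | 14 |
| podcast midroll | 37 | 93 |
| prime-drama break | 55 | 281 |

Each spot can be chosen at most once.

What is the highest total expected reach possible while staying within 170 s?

695

Taking reality-finale break + documentary slot + streaming pre-roll + prime-drama break: 163 s used, 695 in expected reach.
No other feasible combination exceeds 695.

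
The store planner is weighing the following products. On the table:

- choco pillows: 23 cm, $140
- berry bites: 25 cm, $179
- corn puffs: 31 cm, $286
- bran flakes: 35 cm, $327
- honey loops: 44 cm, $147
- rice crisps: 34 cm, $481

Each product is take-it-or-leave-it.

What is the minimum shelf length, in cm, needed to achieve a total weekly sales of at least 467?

Minimise cm subject to total weekly sales ≥ 467.
rice crisps reaches 481 using 34 cm.
Below 34 cm the best achievable stays under 467.

34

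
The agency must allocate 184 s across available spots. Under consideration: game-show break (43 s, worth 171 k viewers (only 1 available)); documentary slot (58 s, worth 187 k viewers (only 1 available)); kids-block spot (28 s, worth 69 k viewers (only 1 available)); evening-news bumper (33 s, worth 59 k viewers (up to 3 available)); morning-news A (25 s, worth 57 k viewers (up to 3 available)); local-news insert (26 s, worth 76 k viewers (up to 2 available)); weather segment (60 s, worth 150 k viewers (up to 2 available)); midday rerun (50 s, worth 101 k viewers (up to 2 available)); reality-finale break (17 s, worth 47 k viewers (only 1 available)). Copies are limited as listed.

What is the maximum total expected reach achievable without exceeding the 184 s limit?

579

Taking the top-ratio spots first gives game-show break + documentary slot + 2×local-news insert + reality-finale break for 557 (170 s).
Replace reality-finale break with kids-block spot: the trade gains 22 net, giving 579 at 181 s.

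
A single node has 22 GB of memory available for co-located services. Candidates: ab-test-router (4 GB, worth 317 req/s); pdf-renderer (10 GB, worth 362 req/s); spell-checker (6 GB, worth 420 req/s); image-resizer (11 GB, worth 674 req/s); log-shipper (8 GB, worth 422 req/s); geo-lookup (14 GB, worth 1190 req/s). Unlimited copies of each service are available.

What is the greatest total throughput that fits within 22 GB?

The ratio ordering already packs tightly: 2×ab-test-router + geo-lookup, 22 GB, 1824.
That's the maximum — no swap from here does better than 1824.

1824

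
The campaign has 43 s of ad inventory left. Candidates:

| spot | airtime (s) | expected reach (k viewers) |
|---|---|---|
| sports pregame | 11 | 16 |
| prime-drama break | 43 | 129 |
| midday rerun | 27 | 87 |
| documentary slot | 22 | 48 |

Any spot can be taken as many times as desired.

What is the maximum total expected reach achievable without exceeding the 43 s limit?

129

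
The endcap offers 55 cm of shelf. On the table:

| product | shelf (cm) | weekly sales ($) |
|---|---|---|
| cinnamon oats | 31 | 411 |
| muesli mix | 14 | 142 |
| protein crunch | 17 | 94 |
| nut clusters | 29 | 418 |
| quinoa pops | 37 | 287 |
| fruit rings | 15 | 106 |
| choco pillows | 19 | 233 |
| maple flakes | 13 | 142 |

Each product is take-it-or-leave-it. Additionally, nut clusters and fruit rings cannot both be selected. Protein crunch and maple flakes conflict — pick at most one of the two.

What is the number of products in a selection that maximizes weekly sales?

2

The maximum weekly sales within 55 cm is 651.
For example nut clusters + choco pillows achieves it, using 48 cm.
Any selection reaching 651 contains exactly 2 products.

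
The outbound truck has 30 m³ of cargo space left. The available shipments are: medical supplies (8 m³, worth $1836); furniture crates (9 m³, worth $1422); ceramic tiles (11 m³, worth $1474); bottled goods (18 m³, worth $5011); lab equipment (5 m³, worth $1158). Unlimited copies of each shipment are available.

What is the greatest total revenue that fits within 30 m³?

By revenue per m³: bottled goods 278.39, lab equipment 231.60, medical supplies 229.50 lead.
Best packing: bottled goods + 2×lab equipment — 28 m³, 7327 total.
No other feasible combination exceeds 7327.

7327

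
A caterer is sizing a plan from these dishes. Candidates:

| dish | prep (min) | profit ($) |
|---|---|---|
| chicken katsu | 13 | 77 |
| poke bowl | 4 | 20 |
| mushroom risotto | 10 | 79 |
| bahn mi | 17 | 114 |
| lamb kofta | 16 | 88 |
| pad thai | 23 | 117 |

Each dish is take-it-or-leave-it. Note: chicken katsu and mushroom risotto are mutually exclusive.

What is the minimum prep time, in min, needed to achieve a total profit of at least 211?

Need the lightest bundle worth ≥ 211.
Taking poke bowl + mushroom risotto + bahn mi gives 213 (≥ 211) for 31 min.
No combination under 31 min hits 211.

31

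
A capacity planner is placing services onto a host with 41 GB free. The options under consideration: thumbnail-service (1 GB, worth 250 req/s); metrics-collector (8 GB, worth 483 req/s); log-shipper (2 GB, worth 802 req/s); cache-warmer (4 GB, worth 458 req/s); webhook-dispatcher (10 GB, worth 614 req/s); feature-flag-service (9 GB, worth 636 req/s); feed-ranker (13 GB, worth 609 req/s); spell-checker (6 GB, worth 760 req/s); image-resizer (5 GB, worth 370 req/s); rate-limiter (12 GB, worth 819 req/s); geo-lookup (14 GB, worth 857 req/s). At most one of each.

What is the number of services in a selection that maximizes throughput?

Optimal total is 4133.
For example thumbnail-service + log-shipper + cache-warmer + feature-flag-service + spell-checker + image-resizer + geo-lookup achieves it, using 41 GB.
Any selection reaching 4133 contains exactly 7 services.

7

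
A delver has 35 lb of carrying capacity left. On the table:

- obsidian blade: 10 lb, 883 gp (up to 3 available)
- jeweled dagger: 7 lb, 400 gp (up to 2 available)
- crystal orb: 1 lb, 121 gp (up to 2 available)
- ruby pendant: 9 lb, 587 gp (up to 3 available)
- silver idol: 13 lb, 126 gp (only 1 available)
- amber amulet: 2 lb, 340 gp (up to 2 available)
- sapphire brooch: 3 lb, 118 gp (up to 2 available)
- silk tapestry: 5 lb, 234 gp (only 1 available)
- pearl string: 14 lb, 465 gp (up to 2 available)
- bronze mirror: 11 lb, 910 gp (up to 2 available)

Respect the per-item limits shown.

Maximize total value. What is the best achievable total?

3450

Taking the top-ratio items first gives 2×obsidian blade + 2×crystal orb + ruby pendant + 2×amber amulet for 3275 (35 lb).
Replace crystal orb and ruby pendant with obsidian blade: the trade gains 175 net, giving 3450 at 35 lb.
No other feasible combination exceeds 3450.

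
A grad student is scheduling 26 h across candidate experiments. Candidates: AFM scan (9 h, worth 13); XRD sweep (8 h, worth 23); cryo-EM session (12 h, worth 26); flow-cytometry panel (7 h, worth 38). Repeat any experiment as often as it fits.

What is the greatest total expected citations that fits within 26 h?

By expected citations per h: flow-cytometry panel 5.43, XRD sweep 2.88, cryo-EM session 2.17 lead.
Best packing: 3×flow-cytometry panel — 21 h, 114 total.
Nothing else within 26 h beats 114.

114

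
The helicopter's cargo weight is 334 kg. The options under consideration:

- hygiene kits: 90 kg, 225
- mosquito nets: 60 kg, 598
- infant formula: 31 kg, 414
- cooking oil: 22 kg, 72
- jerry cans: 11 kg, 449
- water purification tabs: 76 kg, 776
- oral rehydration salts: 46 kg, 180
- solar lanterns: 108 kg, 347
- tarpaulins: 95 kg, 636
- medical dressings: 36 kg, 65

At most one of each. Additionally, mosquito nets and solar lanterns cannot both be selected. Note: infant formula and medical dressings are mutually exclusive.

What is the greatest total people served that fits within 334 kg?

3053

Taking mosquito nets + infant formula + jerry cans + water purification tabs + oral rehydration salts + tarpaulins: 319 kg used, 3053 in people served.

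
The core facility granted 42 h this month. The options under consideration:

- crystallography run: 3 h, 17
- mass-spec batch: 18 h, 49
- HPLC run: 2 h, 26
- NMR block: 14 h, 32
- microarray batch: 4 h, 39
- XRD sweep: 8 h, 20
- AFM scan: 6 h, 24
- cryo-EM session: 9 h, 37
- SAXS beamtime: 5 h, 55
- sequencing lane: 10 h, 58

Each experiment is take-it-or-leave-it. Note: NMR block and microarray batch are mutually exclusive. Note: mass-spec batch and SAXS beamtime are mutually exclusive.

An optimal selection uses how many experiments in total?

7

Optimal total is 256.
crystallography run + HPLC run + microarray batch + AFM scan + cryo-EM session + SAXS beamtime + sequencing lane hits 256 at 39 h.
All optima have 7 experiments.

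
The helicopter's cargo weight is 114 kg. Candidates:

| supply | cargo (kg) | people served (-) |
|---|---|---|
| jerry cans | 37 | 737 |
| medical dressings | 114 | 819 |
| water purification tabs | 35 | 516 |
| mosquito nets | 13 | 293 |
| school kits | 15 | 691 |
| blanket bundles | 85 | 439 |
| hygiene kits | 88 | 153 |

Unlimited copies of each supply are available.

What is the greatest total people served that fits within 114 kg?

4837

7×school kits uses 105 of the 114 kg and totals 4837.
Every other selection either busts 114 kg or fails to beat 4837.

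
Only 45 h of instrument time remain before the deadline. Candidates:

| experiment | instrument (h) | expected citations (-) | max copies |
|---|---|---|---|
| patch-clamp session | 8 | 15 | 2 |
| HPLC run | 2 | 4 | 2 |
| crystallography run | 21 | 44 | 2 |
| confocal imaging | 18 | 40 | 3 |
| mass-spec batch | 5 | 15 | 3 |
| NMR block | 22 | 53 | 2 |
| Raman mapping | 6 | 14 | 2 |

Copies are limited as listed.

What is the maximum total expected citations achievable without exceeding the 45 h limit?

116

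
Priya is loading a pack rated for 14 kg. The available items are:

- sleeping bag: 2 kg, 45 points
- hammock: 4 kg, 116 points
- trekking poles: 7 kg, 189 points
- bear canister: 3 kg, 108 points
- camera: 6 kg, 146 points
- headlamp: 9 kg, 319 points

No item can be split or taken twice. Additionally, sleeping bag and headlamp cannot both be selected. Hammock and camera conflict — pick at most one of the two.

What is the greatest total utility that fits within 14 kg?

435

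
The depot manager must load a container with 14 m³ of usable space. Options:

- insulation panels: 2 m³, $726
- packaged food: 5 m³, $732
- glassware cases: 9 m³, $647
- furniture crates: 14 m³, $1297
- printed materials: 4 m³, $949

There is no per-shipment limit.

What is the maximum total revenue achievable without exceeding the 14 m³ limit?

5082

Density check — insulation panels 363.00, printed materials 237.25, packaged food 146.40, furniture crates 92.64 are the best per m³.
Best packing: 7×insulation panels — 14 m³, 5082 total.
Nothing else within 14 m³ beats 5082.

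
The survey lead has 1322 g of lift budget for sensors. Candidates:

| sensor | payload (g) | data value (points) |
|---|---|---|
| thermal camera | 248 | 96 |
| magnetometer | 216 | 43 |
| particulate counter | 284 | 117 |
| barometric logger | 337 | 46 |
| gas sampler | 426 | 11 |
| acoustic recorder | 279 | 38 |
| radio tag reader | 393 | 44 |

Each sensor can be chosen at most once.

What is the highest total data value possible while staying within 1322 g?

303

By data value per g: particulate counter 0.41, thermal camera 0.39, magnetometer 0.20 lead.
A density-first pass picks thermal camera + magnetometer + particulate counter + barometric logger — 302 at 1085 g.
The 216 g tied up in magnetometer is better spent on radio tag reader — total rises to 303 (1262 g).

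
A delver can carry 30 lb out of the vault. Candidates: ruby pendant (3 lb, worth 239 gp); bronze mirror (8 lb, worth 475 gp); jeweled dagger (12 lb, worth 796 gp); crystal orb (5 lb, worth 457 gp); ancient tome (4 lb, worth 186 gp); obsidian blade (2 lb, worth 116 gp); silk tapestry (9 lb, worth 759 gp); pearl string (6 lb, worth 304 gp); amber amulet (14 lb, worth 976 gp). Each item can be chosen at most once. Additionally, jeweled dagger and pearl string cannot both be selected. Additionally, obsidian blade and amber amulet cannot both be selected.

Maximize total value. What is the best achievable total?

Density check — crystal orb 91.40, silk tapestry 84.33, ruby pendant 79.67, amber amulet 69.71 are the best per lb.
Best packing: ruby pendant + jeweled dagger + crystal orb + silk tapestry — 29 lb, 2251 total.
Runner-up jeweled dagger + crystal orb + ancient tome + silk tapestry tops out at 2198.

2251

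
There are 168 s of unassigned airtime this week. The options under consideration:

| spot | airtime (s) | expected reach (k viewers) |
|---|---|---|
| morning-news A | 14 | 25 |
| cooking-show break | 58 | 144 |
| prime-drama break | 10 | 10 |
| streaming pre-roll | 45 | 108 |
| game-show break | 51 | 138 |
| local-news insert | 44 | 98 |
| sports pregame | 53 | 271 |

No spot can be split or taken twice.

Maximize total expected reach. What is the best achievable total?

Density check — sports pregame 5.11, game-show break 2.71, cooking-show break 2.48 are the best per s.
The ratio ordering already packs tightly: cooking-show break + game-show break + sports pregame, 162 s, 553.
Every other selection either busts 168 s or fails to beat 553.

553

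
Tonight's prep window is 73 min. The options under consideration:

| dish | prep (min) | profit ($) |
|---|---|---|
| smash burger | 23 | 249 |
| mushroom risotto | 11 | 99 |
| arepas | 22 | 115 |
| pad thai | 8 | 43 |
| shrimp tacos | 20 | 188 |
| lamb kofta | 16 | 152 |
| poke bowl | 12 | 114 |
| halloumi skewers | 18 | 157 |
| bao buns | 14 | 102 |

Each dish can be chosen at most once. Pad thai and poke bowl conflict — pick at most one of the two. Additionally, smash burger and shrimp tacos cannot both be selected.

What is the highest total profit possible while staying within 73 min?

672

Ranking by ratio (profit/min): smash burger 10.83, lamb kofta 9.50, poke bowl 9.50, shrimp tacos 9.40.
Best packing: smash burger + lamb kofta + poke bowl + halloumi skewers — 69 min, 672 total.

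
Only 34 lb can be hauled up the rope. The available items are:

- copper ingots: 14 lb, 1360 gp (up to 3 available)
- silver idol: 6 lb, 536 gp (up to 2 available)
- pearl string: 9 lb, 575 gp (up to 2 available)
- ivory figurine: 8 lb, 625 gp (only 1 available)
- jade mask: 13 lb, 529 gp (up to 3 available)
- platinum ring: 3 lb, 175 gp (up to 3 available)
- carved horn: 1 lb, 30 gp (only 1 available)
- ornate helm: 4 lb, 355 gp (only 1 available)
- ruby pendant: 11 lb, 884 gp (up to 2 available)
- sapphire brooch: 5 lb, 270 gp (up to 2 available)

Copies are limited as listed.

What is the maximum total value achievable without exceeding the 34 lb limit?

3256

Density check — copper ingots 97.14, silver idol 89.33, ornate helm 88.75 are the best per lb.
The ratio ordering already packs tightly: 2×copper ingots + silver idol, 34 lb, 3256.
Nothing else within 34 lb beats 3256.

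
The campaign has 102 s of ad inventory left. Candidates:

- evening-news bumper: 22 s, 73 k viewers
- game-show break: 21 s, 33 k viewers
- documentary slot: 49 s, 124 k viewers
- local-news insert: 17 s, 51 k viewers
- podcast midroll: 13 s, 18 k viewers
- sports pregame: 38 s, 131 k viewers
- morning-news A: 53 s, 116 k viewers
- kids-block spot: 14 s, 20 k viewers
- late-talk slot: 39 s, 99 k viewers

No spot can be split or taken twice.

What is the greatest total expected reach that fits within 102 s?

A density-first pass picks evening-news bumper + game-show break + local-news insert + sports pregame — 288 at 98 s.
The 38 s tied up in game-show break and local-news insert is better spent on late-talk slot — total rises to 303 (99 s).
The spare 3 s is too small for any remaining spot, and no exchange beats 303.

303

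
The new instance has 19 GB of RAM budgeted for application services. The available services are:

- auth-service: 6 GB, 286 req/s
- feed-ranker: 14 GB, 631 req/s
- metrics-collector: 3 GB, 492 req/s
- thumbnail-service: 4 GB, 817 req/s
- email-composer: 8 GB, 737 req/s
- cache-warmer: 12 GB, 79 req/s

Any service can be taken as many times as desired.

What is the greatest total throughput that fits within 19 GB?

3760

Ranking by ratio (throughput/GB): thumbnail-service 204.25, metrics-collector 164.00, email-composer 92.12, auth-service 47.67.
The ratio ordering already packs tightly: metrics-collector + 4×thumbnail-service, 19 GB, 3760.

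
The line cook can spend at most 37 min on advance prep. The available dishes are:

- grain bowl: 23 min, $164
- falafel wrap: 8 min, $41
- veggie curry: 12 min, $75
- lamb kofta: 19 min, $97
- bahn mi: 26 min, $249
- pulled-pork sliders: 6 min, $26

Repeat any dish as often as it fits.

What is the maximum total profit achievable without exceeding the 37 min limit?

290

Taking falafel wrap + bahn mi: 34 min used, 290 in profit.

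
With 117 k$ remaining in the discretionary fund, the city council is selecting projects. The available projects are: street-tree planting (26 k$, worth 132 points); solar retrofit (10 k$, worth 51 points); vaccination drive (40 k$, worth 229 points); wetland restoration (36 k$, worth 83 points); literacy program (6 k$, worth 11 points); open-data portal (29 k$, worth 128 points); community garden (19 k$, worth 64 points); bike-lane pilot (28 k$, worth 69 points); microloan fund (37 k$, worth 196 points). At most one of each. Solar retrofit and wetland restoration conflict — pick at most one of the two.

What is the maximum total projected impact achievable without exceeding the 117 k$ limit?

Best packing: street-tree planting + solar retrofit + vaccination drive + microloan fund — 113 k$, 608 total.
Nothing else feasible within 117 k$ beats 608.

608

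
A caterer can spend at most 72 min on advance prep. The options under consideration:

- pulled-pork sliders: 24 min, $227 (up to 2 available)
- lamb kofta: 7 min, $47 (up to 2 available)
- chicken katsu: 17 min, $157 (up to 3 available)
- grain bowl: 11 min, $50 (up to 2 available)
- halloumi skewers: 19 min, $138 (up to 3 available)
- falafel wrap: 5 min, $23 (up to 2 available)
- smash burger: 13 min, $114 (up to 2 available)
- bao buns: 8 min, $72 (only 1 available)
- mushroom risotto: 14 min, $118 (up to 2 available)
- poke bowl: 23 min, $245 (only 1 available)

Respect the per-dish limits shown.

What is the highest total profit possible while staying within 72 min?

Greedy by ratio would take 2×pulled-pork sliders + poke bowl: 71 min used, total 699.
Dropping pulled-pork sliders frees 24 min; slotting in chicken katsu + bao buns (25 min) lifts the total to 701 at 72 min.

701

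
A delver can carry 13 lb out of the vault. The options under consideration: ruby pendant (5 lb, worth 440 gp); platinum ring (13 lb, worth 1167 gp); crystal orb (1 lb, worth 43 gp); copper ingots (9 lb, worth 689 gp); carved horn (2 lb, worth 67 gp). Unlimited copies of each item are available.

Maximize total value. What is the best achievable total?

1167

The ratio ordering already packs tightly: platinum ring, 13 lb, 1167.
That's the maximum — no swap from here does better than 1167.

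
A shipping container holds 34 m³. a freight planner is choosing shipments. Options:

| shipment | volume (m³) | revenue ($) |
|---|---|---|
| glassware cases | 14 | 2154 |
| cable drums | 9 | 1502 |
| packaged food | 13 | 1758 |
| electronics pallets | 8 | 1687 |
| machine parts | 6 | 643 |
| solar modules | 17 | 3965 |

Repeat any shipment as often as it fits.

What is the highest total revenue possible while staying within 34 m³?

Best packing: 2×solar modules — 34 m³, 7930 total.
Every other selection either busts 34 m³ or fails to beat 7930.

7930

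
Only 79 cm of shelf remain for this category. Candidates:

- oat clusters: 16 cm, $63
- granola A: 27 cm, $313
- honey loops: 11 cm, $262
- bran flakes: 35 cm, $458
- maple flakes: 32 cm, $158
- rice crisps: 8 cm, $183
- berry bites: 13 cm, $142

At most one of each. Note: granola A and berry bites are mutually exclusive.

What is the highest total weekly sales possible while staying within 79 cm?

Honey loops + bran flakes + rice crisps + berry bites uses 67 of the 79 cm and totals 1045.

1045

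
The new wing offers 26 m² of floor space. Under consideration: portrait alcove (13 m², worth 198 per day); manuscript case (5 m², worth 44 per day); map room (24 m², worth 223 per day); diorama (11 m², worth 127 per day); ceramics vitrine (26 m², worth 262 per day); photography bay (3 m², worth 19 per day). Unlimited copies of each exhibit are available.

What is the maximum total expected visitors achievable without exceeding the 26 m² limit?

396

Density check — portrait alcove 15.23, diorama 11.55, ceramics vitrine 10.08 are the best per m².
Taking 2×portrait alcove: 26 m² used, 396 in expected visitors.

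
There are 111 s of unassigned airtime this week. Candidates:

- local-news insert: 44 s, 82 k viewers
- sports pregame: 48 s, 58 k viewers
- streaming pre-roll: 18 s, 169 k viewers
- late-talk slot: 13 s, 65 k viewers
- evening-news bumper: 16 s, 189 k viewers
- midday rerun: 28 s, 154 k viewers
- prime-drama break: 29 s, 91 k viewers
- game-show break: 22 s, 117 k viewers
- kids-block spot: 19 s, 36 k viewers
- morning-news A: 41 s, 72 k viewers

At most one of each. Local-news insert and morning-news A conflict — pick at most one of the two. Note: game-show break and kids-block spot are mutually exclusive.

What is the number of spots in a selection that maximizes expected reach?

The maximum expected reach within 111 s is 694.
One optimal bundle: streaming pre-roll + late-talk slot + evening-news bumper + midday rerun + game-show break (97 s).
All optima have 5 spots.

5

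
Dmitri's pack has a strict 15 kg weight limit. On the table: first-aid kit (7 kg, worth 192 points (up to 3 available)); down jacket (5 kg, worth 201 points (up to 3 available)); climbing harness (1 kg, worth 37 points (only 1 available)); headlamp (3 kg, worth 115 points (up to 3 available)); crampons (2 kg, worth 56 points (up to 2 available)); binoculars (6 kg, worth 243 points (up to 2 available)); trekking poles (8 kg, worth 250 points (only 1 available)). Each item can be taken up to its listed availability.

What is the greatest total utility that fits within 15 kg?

Density check — binoculars 40.50, down jacket 40.20, headlamp 38.33, climbing harness 37.00 are the best per kg.
Greedy by ratio would take headlamp + 2×binoculars: 15 kg used, total 601.
Dropping headlamp and 2×binoculars frees 15 kg; slotting in 3×down jacket (15 kg) lifts the total to 603 at 15 kg.

603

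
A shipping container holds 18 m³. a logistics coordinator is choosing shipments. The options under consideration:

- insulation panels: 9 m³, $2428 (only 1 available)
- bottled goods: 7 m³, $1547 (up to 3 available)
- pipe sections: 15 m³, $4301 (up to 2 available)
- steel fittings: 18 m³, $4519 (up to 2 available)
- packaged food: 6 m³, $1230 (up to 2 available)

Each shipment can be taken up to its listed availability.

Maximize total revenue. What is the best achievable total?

4519

Ranking by ratio (revenue/m³): pipe sections 286.73, insulation panels 269.78, steel fittings 251.06, bottled goods 221.00.
A density-first pass picks pipe sections — 4301 at 15 m³.
Dropping pipe sections frees 15 m³; slotting in steel fittings (18 m³) lifts the total to 4519 at 18 m³.
Every other selection either busts 18 m³ or exceeds an availability limit or fails to beat 4519.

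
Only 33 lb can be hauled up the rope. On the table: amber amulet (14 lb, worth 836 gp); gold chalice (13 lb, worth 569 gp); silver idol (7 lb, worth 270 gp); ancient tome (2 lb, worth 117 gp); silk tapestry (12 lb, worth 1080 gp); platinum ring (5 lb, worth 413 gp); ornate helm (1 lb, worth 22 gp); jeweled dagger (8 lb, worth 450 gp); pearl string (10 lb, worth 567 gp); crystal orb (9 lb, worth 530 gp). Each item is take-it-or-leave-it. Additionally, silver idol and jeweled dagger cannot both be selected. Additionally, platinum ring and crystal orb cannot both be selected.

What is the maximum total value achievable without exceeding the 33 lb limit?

2446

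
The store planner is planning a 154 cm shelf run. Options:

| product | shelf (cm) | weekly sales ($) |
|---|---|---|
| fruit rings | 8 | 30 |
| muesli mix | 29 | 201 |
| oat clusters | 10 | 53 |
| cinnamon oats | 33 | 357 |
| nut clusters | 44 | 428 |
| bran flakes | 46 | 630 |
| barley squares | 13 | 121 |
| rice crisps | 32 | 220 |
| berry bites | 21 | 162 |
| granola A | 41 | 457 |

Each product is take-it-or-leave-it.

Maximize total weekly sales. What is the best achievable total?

1727

Ranking by ratio (weekly sales/cm): bran flakes 13.70, granola A 11.15, cinnamon oats 10.82.
The ratio ordering already packs tightly: cinnamon oats + bran flakes + barley squares + berry bites + granola A, 154 cm, 1727.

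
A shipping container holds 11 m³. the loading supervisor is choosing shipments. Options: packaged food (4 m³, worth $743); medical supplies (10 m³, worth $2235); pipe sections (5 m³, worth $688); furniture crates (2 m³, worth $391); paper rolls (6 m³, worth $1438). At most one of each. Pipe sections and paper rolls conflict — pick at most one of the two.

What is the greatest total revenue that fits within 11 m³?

2235

By revenue per m³: paper rolls 239.67, medical supplies 223.50, furniture crates 195.50 lead.
Greedy by ratio would take furniture crates + paper rolls: 8 m³ used, total 1829.
Replace furniture crates and paper rolls with medical supplies: the trade gains 406 net, giving 2235 at 10 m³.
Runner-up packaged food + paper rolls tops out at 2181.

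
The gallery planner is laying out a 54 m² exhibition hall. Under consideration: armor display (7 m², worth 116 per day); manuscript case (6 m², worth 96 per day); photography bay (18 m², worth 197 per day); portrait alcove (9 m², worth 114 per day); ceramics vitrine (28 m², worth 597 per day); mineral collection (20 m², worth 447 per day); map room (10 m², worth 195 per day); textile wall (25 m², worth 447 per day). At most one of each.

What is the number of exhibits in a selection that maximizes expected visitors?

Optimal total is 1140.
One optimal bundle: manuscript case + ceramics vitrine + mineral collection (54 m²).
All optima have 3 exhibits.

3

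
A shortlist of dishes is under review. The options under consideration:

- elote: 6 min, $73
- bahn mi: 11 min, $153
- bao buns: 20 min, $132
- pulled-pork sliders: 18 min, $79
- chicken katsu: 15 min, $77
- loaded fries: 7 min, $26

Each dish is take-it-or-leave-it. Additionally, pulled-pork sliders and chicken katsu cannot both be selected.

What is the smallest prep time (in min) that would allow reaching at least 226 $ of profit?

Need the lightest bundle worth ≥ 226.
elote + bahn mi: 226 profit at 17 min.
Any bundle with less than 17 min falls short of 226.

17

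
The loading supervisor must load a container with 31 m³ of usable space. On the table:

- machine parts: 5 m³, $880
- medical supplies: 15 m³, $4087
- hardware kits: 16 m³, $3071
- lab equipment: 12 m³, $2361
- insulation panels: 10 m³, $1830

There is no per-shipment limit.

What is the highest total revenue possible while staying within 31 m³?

8174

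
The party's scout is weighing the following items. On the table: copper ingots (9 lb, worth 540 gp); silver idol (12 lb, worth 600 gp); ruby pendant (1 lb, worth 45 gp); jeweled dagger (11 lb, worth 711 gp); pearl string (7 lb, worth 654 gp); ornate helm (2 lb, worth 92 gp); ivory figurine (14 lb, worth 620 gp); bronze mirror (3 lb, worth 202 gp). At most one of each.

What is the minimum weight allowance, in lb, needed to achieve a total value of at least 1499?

21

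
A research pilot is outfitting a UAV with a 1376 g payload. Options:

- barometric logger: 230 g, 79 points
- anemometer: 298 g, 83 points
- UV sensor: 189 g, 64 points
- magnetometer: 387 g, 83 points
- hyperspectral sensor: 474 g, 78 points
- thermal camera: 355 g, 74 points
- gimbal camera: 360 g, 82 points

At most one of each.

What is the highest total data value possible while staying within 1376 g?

327

Greedy by ratio would take barometric logger + anemometer + UV sensor + gimbal camera: 1077 g used, total 308.
Replace UV sensor with magnetometer: the trade gains 19 net, giving 327 at 1275 g.
The spare 101 g is too small for any remaining sensor, and no exchange beats 327.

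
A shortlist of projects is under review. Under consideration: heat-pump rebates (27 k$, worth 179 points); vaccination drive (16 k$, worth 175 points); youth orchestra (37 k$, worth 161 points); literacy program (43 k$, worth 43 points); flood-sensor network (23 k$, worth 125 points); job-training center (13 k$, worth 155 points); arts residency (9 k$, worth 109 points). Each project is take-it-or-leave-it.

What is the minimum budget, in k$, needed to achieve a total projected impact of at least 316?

29

Need the lightest bundle worth ≥ 316.
Taking vaccination drive + job-training center gives 330 (≥ 316) for 29 k$.
Any bundle with less than 29 k$ falls short of 316.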